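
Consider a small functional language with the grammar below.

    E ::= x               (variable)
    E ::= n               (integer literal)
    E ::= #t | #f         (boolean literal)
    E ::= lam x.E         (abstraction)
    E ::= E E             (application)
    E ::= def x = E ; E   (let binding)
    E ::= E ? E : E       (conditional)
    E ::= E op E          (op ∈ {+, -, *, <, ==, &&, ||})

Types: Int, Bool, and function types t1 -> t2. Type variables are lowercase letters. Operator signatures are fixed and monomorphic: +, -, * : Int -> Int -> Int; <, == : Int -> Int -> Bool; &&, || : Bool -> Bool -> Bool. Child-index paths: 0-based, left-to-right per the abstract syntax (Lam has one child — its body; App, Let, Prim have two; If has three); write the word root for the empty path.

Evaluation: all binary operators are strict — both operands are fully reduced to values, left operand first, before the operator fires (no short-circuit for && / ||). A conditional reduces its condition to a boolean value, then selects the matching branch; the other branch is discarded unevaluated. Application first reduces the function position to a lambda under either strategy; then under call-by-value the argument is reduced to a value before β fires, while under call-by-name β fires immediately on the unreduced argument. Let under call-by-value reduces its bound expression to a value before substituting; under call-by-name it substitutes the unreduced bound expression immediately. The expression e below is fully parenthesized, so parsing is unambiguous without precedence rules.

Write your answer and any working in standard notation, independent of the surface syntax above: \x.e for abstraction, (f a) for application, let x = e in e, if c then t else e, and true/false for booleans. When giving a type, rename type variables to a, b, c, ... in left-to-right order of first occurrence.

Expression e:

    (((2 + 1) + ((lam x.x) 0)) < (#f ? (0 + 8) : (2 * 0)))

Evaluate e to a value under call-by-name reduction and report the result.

Answer: false

Trace:
step 0: (((2 + 1) + ((\x.x) 0)) < (if false then (0 + 8) else (2 * 0)))
step 1: [delta@0.0] ((3 + ((\x.x) 0)) < (if false then (0 + 8) else (2 * 0)))
step 2: [beta@0.1] ((3 + 0) < (if false then (0 + 8) else (2 * 0)))
step 3: [delta@0] (3 < (if false then (0 + 8) else (2 * 0)))
step 4: [if@1] (3 < (2 * 0))
step 5: [delta@1] (3 < 0)
step 6: [delta@root] false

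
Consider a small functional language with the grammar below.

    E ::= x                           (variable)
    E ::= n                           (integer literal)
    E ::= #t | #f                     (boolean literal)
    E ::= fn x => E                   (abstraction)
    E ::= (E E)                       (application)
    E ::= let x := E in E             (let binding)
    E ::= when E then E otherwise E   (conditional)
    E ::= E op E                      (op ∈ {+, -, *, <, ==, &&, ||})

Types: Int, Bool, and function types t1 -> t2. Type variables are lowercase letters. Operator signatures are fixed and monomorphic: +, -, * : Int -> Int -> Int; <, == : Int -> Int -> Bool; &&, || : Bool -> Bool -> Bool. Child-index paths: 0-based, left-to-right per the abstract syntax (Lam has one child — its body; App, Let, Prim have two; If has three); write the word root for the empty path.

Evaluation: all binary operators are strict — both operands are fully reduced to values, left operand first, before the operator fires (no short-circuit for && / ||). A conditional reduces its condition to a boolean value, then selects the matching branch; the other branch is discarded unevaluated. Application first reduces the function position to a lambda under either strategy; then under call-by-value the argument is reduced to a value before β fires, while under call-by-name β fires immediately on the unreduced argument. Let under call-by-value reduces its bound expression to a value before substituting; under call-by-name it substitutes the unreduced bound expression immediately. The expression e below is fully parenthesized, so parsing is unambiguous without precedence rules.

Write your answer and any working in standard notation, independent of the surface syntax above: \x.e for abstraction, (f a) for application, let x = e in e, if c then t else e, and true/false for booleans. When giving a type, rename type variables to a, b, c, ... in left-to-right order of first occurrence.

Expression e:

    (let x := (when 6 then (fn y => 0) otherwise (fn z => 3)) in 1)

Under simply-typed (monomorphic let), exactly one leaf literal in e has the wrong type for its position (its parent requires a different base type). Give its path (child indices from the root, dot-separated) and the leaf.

Derivation:
  unify Int ~ Bool
  FAIL: mismatch Int ~ Bool

Answer: 0.0 : 6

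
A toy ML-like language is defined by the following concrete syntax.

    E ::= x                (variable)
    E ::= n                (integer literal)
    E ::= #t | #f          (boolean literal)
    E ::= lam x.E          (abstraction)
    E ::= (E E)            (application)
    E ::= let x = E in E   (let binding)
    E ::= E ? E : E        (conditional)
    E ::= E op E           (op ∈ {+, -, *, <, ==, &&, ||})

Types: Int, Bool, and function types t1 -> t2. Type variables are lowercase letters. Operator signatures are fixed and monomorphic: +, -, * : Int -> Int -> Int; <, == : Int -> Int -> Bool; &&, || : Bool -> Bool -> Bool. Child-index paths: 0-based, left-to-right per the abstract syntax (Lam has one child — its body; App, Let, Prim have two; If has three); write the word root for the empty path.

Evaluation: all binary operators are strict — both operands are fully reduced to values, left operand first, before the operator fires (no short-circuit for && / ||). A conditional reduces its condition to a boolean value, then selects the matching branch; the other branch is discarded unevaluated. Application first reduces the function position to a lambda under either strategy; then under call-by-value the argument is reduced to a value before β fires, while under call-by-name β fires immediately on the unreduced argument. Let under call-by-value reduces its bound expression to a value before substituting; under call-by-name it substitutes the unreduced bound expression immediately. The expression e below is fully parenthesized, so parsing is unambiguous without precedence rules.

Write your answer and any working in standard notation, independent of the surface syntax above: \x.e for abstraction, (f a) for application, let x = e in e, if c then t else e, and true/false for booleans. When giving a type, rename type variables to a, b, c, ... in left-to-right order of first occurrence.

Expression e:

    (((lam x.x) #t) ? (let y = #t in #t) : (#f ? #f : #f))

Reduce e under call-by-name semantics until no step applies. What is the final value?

Working:
step 0: (if ((\x.x) true) then (let y = true in true) else (if false then false else false))
step 1: [beta@0] (if true then (let y = true in true) else (if false then false else false))
step 2: [if@root] (let y = true in true)
step 3: [let@root] true

Answer: true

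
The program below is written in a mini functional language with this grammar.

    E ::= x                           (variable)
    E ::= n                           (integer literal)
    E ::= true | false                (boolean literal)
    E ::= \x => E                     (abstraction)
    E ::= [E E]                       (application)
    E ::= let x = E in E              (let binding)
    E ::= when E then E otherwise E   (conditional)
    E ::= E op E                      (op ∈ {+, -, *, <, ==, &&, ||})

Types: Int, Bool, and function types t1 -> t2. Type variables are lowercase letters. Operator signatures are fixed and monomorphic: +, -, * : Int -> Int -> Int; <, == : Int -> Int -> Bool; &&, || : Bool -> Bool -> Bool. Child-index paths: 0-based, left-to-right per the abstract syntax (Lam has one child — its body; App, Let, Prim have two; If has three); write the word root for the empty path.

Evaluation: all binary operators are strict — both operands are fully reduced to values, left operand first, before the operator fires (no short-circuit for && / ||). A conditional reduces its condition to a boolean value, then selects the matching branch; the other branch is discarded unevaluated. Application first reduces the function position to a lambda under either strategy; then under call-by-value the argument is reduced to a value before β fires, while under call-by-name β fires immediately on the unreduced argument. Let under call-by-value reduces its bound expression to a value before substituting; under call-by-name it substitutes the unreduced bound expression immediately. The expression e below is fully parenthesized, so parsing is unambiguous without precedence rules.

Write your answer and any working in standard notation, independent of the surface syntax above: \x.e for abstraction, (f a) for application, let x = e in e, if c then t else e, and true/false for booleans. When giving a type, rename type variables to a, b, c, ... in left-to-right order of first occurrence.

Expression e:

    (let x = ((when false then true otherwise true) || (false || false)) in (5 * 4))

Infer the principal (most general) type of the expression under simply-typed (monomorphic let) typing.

Answer: Int

Trace:
  unify Bool ~ Bool
  unify Bool ~ Bool
  unify Bool ~ Bool
  unify Bool ~ Bool
  unify Bool ~ Bool
  unify Bool ~ Bool
let x : Bool
  unify Int ~ Int
  unify Int ~ Int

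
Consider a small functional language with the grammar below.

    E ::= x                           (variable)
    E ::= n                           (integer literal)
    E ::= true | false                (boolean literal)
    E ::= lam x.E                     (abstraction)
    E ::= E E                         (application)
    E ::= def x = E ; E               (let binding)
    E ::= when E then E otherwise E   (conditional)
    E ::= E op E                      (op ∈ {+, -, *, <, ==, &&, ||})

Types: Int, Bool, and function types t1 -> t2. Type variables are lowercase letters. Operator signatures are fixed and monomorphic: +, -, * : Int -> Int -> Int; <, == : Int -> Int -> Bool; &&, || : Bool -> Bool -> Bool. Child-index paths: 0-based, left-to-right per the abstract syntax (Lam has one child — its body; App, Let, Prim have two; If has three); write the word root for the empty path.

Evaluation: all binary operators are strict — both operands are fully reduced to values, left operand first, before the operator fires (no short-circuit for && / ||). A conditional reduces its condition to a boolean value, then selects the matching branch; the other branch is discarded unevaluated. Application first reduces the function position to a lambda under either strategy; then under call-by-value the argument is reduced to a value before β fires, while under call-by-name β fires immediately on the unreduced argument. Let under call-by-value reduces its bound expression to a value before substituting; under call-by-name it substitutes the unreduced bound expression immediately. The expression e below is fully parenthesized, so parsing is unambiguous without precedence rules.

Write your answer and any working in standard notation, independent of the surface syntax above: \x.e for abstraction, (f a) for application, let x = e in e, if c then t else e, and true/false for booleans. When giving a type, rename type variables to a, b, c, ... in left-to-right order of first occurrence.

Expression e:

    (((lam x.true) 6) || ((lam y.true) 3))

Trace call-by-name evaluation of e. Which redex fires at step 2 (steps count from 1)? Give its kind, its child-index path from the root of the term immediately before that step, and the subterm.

Answer: beta at 1 : ((\y.true) 3)

Working:
step 0: (((\x.true) 6) || ((\y.true) 3))
step 1: [beta@0] (true || ((\y.true) 3))
step 2: [beta@1] (true || true)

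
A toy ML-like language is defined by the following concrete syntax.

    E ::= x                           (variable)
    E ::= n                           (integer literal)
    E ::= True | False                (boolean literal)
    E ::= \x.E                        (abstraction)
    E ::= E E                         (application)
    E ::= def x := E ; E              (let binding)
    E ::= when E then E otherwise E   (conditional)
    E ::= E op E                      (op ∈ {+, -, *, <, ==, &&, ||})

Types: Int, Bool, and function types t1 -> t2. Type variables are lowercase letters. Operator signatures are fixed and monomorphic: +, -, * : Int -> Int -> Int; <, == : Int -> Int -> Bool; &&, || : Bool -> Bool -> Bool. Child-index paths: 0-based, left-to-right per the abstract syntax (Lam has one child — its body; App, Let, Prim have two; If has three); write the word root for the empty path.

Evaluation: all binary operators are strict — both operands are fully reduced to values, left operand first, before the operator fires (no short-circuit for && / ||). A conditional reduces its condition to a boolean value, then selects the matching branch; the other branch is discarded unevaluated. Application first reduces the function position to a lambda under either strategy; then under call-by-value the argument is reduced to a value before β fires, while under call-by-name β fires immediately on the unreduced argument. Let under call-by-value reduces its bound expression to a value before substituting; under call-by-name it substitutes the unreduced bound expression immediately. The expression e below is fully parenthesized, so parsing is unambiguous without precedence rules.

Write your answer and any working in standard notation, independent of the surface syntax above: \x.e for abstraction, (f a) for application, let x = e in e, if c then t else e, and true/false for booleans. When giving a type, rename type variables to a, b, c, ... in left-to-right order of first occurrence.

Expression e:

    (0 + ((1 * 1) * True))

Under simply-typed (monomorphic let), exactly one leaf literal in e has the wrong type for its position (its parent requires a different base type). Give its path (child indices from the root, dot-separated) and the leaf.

Derivation:
  unify Int ~ Int
  unify Int ~ Int
  unify Int ~ Int
  unify Int ~ Int
  unify Bool ~ Int
  FAIL: mismatch Bool ~ Int

Answer: 1.1 : true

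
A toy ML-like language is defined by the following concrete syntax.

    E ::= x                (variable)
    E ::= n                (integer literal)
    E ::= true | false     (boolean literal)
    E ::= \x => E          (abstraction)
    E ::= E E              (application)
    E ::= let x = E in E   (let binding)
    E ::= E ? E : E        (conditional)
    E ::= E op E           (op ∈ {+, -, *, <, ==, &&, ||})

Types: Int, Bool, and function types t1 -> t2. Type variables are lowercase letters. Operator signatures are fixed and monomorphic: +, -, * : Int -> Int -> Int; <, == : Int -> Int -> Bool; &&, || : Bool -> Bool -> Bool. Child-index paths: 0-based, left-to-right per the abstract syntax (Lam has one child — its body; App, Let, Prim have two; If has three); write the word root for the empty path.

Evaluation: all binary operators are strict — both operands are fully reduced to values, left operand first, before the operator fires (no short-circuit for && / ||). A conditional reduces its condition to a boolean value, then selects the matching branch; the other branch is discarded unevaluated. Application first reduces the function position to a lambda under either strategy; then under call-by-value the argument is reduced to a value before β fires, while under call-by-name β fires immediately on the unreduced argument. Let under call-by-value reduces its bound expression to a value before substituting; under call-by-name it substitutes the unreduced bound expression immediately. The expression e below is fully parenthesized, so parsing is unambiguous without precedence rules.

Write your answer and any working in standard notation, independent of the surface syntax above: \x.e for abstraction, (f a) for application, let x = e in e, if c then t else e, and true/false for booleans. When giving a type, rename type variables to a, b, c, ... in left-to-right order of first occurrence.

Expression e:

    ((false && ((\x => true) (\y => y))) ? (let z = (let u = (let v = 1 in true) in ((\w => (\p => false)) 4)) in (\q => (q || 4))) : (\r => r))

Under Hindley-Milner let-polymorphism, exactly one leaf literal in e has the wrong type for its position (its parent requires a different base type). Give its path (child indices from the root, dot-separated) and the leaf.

Answer: 1.1.0.1 : 4

Working:
  unify Bool ~ Bool
\x._ : a -> Bool
y : b
\y._ : b -> b
  unify a -> Bool ~ (b -> b) -> c
  unify a ~ b -> b
  unify Bool ~ c
_ _ : Bool
  unify Bool ~ Bool
  unify Bool ~ Bool
let v : Int
let u : Bool
\p._ : e -> Bool
\w._ : d -> e -> Bool
  unify d -> e -> Bool ~ Int -> f
  unify d ~ Int
  unify e -> Bool ~ f
_ _ : e -> Bool
let z : forall. e -> Bool
q : g
  unify g ~ Bool
  unify Int ~ Bool
  FAIL: mismatch Int ~ Bool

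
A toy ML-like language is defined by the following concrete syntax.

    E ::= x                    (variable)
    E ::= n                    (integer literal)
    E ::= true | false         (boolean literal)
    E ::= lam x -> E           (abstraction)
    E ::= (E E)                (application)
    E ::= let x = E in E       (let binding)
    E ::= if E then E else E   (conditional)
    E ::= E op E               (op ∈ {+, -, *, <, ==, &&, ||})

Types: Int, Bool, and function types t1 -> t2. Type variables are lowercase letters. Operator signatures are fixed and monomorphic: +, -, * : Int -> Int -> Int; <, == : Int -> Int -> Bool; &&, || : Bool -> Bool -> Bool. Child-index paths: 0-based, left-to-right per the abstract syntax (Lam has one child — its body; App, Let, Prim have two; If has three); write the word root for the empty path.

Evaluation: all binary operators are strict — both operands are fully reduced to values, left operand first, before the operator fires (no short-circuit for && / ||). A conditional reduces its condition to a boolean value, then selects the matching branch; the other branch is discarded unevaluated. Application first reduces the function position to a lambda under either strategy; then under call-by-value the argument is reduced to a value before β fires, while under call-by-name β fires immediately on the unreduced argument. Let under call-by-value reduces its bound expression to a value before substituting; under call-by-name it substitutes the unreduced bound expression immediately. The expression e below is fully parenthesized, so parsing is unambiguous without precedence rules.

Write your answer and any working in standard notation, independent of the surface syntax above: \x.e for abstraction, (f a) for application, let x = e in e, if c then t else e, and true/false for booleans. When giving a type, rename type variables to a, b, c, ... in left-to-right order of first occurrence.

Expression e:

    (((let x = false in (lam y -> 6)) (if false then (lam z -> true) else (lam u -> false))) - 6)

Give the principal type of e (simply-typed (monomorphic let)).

Derivation:
let x : Bool
\y._ : a -> Int
  unify Bool ~ Bool
\z._ : b -> Bool
\u._ : c -> Bool
  unify b -> Bool ~ c -> Bool
  unify b ~ c
  unify Bool ~ Bool
  unify a -> Int ~ (c -> Bool) -> d
  unify a ~ c -> Bool
  unify Int ~ d
_ _ : Int
  unify Int ~ Int
  unify Int ~ Int

Answer: Int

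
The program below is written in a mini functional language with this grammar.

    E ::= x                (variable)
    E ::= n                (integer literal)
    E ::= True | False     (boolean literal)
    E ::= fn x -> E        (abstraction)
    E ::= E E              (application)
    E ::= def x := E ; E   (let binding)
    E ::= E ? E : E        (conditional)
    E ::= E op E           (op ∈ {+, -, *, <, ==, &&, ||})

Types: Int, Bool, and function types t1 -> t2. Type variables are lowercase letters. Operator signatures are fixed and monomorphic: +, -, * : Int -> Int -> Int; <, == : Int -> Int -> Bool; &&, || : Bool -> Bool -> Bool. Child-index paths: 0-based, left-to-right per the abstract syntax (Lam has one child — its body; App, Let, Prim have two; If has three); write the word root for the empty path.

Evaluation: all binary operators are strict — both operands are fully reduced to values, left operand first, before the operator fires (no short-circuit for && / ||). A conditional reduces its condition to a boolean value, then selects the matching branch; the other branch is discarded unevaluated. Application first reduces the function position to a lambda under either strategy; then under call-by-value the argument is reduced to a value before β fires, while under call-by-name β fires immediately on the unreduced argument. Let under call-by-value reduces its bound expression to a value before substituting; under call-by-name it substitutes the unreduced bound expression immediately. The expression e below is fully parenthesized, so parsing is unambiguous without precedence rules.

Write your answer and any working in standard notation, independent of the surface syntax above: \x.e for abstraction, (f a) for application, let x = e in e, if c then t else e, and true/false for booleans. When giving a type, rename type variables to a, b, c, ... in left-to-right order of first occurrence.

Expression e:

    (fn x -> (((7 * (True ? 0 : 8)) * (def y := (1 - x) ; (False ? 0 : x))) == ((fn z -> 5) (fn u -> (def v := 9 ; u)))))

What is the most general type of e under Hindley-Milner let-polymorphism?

Working:
  unify Int ~ Int
  unify Bool ~ Bool
  unify Int ~ Int
  unify Int ~ Int
  unify Int ~ Int
  unify Int ~ Int
x : a
  unify a ~ Int
let y : Int
  unify Bool ~ Bool
x : Int
  unify Int ~ Int
  unify Int ~ Int
  unify Int ~ Int
\z._ : b -> Int
let v : Int
u : c
\u._ : c -> c
  unify b -> Int ~ (c -> c) -> d
  unify b ~ c -> c
  unify Int ~ d
_ _ : Int
  unify Int ~ Int
\x._ : Int -> Bool

Answer: Int -> Bool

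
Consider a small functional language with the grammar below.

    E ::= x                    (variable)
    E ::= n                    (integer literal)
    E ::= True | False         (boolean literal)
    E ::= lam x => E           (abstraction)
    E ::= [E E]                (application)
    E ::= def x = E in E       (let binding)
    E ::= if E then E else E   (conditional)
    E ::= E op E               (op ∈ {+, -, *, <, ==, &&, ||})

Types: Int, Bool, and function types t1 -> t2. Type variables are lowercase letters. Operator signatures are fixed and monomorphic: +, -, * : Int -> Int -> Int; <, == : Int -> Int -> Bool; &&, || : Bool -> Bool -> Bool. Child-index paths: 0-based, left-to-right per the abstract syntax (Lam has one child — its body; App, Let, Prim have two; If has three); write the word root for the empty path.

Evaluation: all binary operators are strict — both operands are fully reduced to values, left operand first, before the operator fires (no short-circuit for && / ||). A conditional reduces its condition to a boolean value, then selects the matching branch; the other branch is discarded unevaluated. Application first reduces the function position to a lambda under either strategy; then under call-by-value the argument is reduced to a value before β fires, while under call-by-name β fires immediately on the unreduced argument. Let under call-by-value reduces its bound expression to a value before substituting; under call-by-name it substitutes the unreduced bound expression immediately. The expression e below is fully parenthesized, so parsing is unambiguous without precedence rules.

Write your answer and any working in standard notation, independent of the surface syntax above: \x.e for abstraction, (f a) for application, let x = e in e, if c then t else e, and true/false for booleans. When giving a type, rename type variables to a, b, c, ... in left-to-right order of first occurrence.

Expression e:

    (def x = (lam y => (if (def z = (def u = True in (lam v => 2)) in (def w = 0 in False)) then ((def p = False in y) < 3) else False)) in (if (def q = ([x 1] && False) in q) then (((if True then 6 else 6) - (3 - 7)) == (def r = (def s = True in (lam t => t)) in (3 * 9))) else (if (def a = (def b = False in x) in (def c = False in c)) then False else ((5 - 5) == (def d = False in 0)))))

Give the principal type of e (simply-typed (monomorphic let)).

Answer: Bool

Derivation:
let u : Bool
\v._ : b -> Int
let z : b -> Int
let w : Int
  unify Bool ~ Bool
let p : Bool
y : a
  unify a ~ Int
  unify Int ~ Int
  unify Bool ~ Bool
\y._ : Int -> Bool
let x : Int -> Bool
x : Int -> Bool
  unify Int -> Bool ~ Int -> c
  unify Int ~ Int
  unify Bool ~ c
_ _ : Bool
  unify Bool ~ Bool
  unify Bool ~ Bool
let q : Bool
q : Bool
  unify Bool ~ Bool
  unify Bool ~ Bool
  unify Int ~ Int
  unify Int ~ Int
  unify Int ~ Int
  unify Int ~ Int
  unify Int ~ Int
  unify Int ~ Int
let s : Bool
t : d
\t._ : d -> d
let r : d -> d
  unify Int ~ Int
  unify Int ~ Int
  unify Int ~ Int
let b : Bool
x : Int -> Bool
let a : Int -> Bool
let c : Bool
c : Bool
  unify Bool ~ Bool
  unify Int ~ Int
  unify Int ~ Int
  unify Int ~ Int
let d : Bool
  unify Int ~ Int
  unify Bool ~ Bool
  unify Bool ~ Bool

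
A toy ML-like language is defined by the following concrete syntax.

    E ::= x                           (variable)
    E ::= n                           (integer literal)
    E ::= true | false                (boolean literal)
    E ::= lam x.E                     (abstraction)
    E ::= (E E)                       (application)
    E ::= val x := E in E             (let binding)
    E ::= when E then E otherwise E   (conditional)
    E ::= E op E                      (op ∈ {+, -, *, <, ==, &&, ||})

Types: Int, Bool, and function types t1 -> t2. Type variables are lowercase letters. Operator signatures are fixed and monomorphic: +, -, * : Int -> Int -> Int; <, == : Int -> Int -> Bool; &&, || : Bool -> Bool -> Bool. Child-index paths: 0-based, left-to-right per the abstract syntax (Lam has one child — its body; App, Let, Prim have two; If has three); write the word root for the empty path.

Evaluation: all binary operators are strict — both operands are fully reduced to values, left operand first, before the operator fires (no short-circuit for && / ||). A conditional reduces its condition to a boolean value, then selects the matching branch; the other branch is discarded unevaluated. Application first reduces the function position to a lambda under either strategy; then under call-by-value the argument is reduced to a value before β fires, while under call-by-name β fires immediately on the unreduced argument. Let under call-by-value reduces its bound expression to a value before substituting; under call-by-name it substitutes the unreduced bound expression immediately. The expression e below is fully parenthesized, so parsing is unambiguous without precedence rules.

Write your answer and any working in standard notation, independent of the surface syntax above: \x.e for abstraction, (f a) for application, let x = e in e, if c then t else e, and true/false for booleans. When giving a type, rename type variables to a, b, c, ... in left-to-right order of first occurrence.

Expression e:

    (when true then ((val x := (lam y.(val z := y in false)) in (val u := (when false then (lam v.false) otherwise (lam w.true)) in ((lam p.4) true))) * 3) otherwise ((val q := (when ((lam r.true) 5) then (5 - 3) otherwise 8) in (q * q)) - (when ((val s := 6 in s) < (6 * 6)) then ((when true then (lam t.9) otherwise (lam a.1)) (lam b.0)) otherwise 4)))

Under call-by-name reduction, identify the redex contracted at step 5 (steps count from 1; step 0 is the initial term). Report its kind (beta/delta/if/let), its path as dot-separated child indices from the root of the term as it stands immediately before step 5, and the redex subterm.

Trace:
step 0: (if true then ((let x = (\y.(let z = y in false)) in (let u = (if false then (\v.false) else (\w.true)) in ((\p.4) true))) * 3) else ((let q = (if ((\r.true) 5) then (5 - 3) else 8) in (q * q)) - (if ((let s = 6 in s) < (6 * 6)) then ((if true then (\t.9) else (\a.1)) (\b.0)) else 4)))
step 1: [if@root] ((let x = (\y.(let z = y in false)) in (let u = (if false then (\v.false) else (\w.true)) in ((\p.4) true))) * 3)
step 2: [let@0] ((let u = (if false then (\v.false) else (\w.true)) in ((\p.4) true)) * 3)
step 3: [let@0] (((\p.4) true) * 3)
step 4: [beta@0] (4 * 3)
step 5: [delta@root] 12

Answer: delta at root : (4 * 3)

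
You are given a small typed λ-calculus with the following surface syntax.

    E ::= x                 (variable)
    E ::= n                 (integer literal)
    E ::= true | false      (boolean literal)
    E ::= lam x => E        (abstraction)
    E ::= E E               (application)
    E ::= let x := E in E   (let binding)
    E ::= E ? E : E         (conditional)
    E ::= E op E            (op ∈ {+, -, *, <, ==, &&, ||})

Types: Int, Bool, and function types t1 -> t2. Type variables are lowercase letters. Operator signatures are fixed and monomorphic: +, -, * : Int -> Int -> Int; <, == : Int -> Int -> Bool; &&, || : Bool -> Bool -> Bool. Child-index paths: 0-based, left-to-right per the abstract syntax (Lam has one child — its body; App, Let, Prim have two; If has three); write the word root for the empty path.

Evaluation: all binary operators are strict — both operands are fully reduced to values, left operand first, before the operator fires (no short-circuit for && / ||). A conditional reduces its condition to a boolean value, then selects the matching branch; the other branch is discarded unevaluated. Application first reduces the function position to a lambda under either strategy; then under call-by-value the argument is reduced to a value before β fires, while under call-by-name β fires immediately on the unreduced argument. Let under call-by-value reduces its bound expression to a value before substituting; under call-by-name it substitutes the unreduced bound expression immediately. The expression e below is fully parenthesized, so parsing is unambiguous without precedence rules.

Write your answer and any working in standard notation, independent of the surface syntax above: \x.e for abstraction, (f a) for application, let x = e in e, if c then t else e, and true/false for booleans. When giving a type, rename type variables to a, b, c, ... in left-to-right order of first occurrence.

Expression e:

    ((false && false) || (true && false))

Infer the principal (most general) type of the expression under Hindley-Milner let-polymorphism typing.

Answer: Bool

Trace:
  unify Bool ~ Bool
  unify Bool ~ Bool
  unify Bool ~ Bool
  unify Bool ~ Bool
  unify Bool ~ Bool
  unify Bool ~ Bool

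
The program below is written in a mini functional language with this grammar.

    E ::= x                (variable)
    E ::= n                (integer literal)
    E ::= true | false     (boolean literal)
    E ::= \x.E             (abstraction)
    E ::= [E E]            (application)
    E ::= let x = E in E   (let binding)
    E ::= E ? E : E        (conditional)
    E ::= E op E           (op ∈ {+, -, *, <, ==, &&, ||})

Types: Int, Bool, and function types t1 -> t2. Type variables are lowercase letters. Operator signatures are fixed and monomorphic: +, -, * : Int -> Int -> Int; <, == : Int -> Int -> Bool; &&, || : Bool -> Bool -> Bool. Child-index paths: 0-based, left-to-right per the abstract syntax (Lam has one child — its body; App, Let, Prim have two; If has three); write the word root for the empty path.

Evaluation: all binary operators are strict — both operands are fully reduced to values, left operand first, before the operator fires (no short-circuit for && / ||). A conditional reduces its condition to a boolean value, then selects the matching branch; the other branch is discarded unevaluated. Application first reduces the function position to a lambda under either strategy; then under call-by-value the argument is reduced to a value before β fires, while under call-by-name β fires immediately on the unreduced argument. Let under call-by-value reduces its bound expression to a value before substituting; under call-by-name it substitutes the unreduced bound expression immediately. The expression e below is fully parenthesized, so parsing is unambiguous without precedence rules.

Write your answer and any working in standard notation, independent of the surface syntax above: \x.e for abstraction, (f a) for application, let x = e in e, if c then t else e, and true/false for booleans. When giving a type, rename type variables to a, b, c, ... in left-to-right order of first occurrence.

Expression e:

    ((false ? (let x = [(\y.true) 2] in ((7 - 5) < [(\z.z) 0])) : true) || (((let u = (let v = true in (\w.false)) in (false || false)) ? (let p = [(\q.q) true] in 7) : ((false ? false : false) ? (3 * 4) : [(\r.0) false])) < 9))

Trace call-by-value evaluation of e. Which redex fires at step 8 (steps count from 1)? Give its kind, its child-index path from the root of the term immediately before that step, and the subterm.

Derivation:
step 0: ((if false then (let x = ((\y.true) 2) in ((7 - 5) < ((\z.z) 0))) else true) || ((if (let u = (let v = true in (\w.false)) in (false || false)) then (let p = ((\q.q) true) in 7) else (if (if false then false else false) then (3 * 4) else ((\r.0) false))) < 9))
step 1: [if@0] (true || ((if (let u = (let v = true in (\w.false)) in (false || false)) then (let p = ((\q.q) true) in 7) else (if (if false then false else false) then (3 * 4) else ((\r.0) false))) < 9))
step 2: [let@1.0.0.0] (true || ((if (let u = (\w.false) in (false || false)) then (let p = ((\q.q) true) in 7) else (if (if false then false else false) then (3 * 4) else ((\r.0) false))) < 9))
step 3: [let@1.0.0] (true || ((if (false || false) then (let p = ((\q.q) true) in 7) else (if (if false then false else false) then (3 * 4) else ((\r.0) false))) < 9))
step 4: [delta@1.0.0] (true || ((if false then (let p = ((\q.q) true) in 7) else (if (if false then false else false) then (3 * 4) else ((\r.0) false))) < 9))
step 5: [if@1.0] (true || ((if (if false then false else false) then (3 * 4) else ((\r.0) false)) < 9))
step 6: [if@1.0.0] (true || ((if false then (3 * 4) else ((\r.0) false)) < 9))
step 7: [if@1.0] (true || (((\r.0) false) < 9))
step 8: [beta@1.0] (true || (0 < 9))

Answer: beta at 1.0 : ((\r.0) false)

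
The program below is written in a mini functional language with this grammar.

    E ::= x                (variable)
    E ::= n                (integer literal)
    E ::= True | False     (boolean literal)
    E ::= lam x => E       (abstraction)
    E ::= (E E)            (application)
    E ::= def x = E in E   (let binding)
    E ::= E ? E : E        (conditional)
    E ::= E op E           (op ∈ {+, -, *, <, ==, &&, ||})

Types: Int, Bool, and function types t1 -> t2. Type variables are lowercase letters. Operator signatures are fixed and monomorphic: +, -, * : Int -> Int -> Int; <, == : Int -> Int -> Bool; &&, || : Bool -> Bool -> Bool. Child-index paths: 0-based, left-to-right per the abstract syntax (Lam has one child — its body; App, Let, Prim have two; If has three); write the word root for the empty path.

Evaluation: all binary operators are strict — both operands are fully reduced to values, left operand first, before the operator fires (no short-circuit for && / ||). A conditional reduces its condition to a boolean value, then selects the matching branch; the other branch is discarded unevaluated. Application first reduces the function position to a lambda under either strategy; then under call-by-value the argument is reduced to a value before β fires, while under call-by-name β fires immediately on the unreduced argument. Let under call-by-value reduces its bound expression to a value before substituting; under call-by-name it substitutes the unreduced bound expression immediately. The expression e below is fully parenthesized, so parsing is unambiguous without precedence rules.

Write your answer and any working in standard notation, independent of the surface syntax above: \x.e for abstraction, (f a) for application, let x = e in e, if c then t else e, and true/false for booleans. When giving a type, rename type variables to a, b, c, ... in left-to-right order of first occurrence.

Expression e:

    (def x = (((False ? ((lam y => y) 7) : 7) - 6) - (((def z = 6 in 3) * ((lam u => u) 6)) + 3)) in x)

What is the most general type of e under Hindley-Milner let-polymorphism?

Answer: Int

Working:
  unify Bool ~ Bool
y : a
\y._ : a -> a
  unify a -> a ~ Int -> b
  unify a ~ Int
  unify Int ~ b
_ _ : Int
  unify Int ~ Int
  unify Int ~ Int
  unify Int ~ Int
  unify Int ~ Int
let z : Int
  unify Int ~ Int
u : c
\u._ : c -> c
  unify c -> c ~ Int -> d
  unify c ~ Int
  unify Int ~ d
_ _ : Int
  unify Int ~ Int
  unify Int ~ Int
  unify Int ~ Int
  unify Int ~ Int
let x : Int
x : Int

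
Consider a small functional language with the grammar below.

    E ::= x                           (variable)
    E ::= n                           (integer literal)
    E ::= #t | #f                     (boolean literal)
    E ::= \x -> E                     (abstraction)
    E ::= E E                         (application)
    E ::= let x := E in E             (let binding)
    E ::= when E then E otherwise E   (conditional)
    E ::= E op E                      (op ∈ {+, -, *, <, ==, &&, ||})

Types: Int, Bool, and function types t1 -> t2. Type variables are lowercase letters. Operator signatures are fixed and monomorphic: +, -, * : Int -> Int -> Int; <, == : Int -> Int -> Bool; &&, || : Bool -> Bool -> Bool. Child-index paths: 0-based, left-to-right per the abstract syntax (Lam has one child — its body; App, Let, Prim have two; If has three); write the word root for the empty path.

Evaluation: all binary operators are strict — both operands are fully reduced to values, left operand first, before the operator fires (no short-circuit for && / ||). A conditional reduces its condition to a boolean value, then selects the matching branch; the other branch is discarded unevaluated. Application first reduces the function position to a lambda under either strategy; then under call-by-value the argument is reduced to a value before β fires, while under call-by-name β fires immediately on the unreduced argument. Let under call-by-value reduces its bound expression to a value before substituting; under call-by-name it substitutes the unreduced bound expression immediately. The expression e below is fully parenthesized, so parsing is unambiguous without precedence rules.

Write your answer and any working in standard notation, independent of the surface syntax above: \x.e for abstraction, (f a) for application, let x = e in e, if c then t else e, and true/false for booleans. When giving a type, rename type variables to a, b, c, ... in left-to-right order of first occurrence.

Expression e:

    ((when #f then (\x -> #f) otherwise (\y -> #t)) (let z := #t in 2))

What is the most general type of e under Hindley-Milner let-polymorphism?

Answer: Bool

Derivation:
  unify Bool ~ Bool
\x._ : a -> Bool
\y._ : b -> Bool
  unify a -> Bool ~ b -> Bool
  unify a ~ b
  unify Bool ~ Bool
let z : Bool
  unify b -> Bool ~ Int -> c
  unify b ~ Int
  unify Bool ~ c
_ _ : Bool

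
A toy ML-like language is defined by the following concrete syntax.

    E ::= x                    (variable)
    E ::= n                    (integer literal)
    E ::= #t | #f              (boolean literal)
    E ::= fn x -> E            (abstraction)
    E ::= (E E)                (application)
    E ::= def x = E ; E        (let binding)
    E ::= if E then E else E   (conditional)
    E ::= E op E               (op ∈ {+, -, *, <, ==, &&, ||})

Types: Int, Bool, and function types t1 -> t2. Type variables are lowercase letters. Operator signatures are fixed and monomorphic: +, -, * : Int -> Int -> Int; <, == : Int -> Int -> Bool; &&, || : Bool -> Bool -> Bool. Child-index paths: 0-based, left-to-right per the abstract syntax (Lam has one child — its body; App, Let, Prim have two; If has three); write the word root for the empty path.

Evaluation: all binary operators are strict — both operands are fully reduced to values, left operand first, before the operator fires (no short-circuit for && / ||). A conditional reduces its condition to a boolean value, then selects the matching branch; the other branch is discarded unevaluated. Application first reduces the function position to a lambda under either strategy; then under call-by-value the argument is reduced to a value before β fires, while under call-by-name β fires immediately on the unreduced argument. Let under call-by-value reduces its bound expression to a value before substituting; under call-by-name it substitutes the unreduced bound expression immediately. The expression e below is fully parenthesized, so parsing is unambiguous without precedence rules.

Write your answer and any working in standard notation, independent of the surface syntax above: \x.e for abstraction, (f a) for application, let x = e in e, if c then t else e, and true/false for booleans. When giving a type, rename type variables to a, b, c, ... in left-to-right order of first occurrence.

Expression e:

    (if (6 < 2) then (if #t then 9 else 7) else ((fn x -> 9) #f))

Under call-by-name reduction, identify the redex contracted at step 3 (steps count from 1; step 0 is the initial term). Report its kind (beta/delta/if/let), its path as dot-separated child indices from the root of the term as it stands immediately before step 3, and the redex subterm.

Working:
step 0: (if (6 < 2) then (if true then 9 else 7) else ((\x.9) false))
step 1: [delta@0] (if false then (if true then 9 else 7) else ((\x.9) false))
step 2: [if@root] ((\x.9) false)
step 3: [beta@root] 9

Answer: beta at root : ((\x.9) false)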